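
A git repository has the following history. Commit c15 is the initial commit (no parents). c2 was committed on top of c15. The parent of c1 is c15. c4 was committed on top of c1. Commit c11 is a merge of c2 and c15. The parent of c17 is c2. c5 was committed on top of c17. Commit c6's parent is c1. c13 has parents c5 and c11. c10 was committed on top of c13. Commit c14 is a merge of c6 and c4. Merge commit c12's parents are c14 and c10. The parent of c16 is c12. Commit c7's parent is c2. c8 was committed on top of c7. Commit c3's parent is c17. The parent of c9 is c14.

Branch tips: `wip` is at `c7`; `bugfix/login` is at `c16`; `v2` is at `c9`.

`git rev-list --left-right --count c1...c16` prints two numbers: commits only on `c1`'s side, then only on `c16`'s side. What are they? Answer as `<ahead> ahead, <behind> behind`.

Reachable from c1: {c1, c15}.
Reachable from c16: {c1, c10, c11, c12, c13, c14, c15, c16, c17, c2, c4, c5, c6}.
Only in c1's history (ahead): {} — 0.
Only in c16's history (behind): {c10, c11, c12, c13, c14, c16, c17, c2, c4, c5, c6} — 11.

0 ahead, 11 behind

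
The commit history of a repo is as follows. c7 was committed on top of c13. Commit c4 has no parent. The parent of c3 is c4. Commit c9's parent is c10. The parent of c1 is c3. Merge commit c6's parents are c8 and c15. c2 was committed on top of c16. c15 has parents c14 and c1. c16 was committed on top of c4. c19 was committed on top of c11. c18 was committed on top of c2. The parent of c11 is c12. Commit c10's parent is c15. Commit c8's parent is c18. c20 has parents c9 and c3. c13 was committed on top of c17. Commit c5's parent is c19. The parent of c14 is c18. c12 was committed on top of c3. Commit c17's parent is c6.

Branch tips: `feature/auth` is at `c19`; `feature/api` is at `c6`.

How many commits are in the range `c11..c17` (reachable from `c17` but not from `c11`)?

9

Reachable from c17: {c1, c14, c15, c16, c17, c18, c2, c3, c4, c6, c8}.
Reachable from c11: {c11, c12, c3, c4}.
In c17's history but not c11's: {c1, c14, c15, c16, c17, c18, c2, c6, c8} — 9 commits.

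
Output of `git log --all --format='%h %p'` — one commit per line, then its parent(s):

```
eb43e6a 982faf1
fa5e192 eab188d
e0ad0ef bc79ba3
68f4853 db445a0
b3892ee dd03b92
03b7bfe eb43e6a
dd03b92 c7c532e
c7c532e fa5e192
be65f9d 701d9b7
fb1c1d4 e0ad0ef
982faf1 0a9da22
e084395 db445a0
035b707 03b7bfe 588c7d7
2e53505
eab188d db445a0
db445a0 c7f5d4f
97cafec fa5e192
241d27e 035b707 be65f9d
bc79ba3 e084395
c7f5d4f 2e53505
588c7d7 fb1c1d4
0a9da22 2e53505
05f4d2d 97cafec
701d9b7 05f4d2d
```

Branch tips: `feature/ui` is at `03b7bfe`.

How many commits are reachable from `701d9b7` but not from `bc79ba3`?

5

Reachable from 701d9b7: {05f4d2d, 2e53505, 701d9b7, 97cafec, c7f5d4f, db445a0, eab188d, fa5e192}.
Reachable from bc79ba3: {2e53505, bc79ba3, c7f5d4f, db445a0, e084395}.
In 701d9b7's history but not bc79ba3's: {05f4d2d, 701d9b7, 97cafec, eab188d, fa5e192} — 5 commits.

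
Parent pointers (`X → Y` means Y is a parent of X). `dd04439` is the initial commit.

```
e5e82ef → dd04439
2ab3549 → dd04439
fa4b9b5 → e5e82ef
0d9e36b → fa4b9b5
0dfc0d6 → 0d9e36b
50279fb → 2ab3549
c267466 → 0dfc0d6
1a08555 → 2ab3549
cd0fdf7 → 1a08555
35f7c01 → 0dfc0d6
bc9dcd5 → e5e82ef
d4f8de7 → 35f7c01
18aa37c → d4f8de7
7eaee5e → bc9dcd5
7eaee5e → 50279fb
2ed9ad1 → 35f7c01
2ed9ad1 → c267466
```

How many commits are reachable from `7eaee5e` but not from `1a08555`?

4

Reachable from 7eaee5e: {2ab3549, 50279fb, 7eaee5e, bc9dcd5, dd04439, e5e82ef}.
Reachable from 1a08555: {1a08555, 2ab3549, dd04439}.
In 7eaee5e's history but not 1a08555's: {50279fb, 7eaee5e, bc9dcd5, e5e82ef} — 4 commits.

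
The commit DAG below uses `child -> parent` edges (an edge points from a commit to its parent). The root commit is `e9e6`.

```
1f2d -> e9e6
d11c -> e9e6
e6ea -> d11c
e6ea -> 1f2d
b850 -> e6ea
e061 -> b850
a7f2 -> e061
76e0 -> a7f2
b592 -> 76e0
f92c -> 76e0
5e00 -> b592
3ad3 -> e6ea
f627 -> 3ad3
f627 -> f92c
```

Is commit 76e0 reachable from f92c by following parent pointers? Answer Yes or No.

Yes

Ancestors of f92c (commits reachable by following parents): {1f2d, 76e0, a7f2, b850, d11c, e061, e6ea, e9e6, f92c}.
76e0 is in that set, so it is an ancestor of f92c.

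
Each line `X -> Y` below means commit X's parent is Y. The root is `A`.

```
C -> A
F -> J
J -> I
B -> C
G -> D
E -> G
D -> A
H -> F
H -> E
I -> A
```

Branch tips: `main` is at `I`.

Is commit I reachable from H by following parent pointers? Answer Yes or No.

Ancestors of H (commits reachable by following parents): {A, D, E, F, G, H, I, J}.
I is in that set, so it is an ancestor of H.

Yes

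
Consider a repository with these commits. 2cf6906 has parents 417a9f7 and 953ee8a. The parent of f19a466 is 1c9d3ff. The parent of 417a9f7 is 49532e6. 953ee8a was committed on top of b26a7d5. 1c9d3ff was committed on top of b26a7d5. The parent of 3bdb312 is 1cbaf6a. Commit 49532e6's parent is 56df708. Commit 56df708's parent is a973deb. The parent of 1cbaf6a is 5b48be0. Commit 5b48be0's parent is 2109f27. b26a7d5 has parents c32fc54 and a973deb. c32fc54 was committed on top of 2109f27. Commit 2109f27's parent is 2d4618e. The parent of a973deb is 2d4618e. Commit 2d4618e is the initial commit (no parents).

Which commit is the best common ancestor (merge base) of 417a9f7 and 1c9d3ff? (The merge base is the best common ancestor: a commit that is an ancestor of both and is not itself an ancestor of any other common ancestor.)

a973deb

Ancestors of 417a9f7: {2d4618e, 417a9f7, 49532e6, 56df708, a973deb}.
Ancestors of 1c9d3ff: {1c9d3ff, 2109f27, 2d4618e, a973deb, b26a7d5, c32fc54}.
Common ancestors: {2d4618e, a973deb}.
Among these, a973deb is not an ancestor of any other common ancestor — it is the merge base.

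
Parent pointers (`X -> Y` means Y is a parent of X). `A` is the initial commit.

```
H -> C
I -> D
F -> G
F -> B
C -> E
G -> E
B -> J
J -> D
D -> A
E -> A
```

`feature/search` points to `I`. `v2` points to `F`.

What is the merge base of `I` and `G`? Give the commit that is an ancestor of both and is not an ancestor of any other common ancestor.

A

Ancestors of I: {A, D, I}.
Ancestors of G: {A, E, G}.
Common ancestors: {A}.
The only common ancestor is A, so it is the merge base.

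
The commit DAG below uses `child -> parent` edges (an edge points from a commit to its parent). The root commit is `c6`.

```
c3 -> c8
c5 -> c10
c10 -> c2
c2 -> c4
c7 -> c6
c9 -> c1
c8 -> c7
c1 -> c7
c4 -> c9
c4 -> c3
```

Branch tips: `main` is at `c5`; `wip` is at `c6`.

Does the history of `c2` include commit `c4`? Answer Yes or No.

Ancestors of c2 (commits reachable by following parents): {c1, c2, c3, c4, c6, c7, c8, c9}.
c4 is in that set, so it is an ancestor of c2.

Yes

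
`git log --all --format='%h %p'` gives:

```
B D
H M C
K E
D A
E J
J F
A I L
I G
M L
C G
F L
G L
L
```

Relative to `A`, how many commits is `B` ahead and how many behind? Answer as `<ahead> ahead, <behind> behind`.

Reachable from B: {A, B, D, G, I, L}.
Reachable from A: {A, G, I, L}.
Only in B's history (ahead): {B, D} — 2.
Only in A's history (behind): {} — 0.

2 ahead, 0 behind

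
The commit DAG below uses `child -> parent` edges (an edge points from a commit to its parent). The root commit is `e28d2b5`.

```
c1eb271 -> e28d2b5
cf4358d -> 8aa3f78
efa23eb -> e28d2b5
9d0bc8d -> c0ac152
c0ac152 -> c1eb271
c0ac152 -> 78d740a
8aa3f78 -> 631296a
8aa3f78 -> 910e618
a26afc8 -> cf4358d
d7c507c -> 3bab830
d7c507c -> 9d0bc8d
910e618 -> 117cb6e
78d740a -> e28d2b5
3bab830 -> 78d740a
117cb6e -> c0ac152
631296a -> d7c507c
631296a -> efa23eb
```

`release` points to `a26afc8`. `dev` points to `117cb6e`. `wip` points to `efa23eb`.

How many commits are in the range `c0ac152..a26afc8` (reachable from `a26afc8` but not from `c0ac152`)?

Reachable from a26afc8: {117cb6e, 3bab830, 631296a, 78d740a, 8aa3f78, 910e618, 9d0bc8d, a26afc8, c0ac152, c1eb271, cf4358d, d7c507c, e28d2b5, efa23eb}.
Reachable from c0ac152: {78d740a, c0ac152, c1eb271, e28d2b5}.
In a26afc8's history but not c0ac152's: {117cb6e, 3bab830, 631296a, 8aa3f78, 910e618, 9d0bc8d, a26afc8, cf4358d, d7c507c, efa23eb} — 10 commits.

10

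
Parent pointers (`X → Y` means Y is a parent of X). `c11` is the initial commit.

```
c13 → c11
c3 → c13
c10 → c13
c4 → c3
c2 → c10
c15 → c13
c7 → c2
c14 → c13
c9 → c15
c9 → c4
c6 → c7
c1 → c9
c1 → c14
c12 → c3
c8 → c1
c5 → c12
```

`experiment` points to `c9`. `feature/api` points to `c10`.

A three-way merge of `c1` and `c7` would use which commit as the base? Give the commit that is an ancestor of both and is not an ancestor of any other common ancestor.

Ancestors of c1: {c1, c11, c13, c14, c15, c3, c4, c9}.
Ancestors of c7: {c10, c11, c13, c2, c7}.
Common ancestors: {c11, c13}.
Among these, c13 is not an ancestor of any other common ancestor — it is the merge base.

c13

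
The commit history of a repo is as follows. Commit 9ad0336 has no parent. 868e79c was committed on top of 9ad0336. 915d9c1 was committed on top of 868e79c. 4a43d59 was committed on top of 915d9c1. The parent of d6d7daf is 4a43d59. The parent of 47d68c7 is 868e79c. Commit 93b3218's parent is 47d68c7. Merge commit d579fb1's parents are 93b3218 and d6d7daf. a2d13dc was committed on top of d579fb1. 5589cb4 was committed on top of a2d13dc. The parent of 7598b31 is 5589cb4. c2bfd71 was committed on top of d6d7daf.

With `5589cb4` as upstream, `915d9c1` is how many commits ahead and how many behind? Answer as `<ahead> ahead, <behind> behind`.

0 ahead, 7 behind

Reachable from 915d9c1: {868e79c, 915d9c1, 9ad0336}.
Reachable from 5589cb4: {47d68c7, 4a43d59, 5589cb4, 868e79c, 915d9c1, 93b3218, 9ad0336, a2d13dc, d579fb1, d6d7daf}.
Only in 915d9c1's history (ahead): {} — 0.
Only in 5589cb4's history (behind): {47d68c7, 4a43d59, 5589cb4, 93b3218, a2d13dc, d579fb1, d6d7daf} — 7.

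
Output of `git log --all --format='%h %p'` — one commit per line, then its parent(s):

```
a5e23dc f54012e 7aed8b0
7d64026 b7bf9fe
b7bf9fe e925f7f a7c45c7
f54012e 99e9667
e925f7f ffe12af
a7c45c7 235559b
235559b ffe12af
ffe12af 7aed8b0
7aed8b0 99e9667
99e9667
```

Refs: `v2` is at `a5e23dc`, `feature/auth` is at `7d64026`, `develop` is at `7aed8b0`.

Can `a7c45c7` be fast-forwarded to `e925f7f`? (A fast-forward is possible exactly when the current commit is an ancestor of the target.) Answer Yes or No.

No

A fast-forward from a7c45c7 to e925f7f is possible iff a7c45c7 is an ancestor of e925f7f.
Ancestors of e925f7f: {7aed8b0, 99e9667, e925f7f, ffe12af}.
a7c45c7 is not among them, so fast-forward is not possible.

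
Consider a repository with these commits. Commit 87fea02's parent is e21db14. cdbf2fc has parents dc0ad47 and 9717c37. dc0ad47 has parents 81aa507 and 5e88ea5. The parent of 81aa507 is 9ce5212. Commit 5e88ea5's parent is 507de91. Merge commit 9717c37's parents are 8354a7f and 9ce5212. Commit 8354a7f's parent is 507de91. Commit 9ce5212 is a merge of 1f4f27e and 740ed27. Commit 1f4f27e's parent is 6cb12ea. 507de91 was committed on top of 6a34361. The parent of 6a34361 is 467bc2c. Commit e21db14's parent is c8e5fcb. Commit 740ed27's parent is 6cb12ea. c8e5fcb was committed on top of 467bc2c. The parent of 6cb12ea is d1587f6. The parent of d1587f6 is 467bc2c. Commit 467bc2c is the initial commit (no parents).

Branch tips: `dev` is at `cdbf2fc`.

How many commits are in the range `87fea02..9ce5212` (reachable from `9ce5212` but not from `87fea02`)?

5

Reachable from 9ce5212: {1f4f27e, 467bc2c, 6cb12ea, 740ed27, 9ce5212, d1587f6}.
Reachable from 87fea02: {467bc2c, 87fea02, c8e5fcb, e21db14}.
In 9ce5212's history but not 87fea02's: {1f4f27e, 6cb12ea, 740ed27, 9ce5212, d1587f6} — 5 commits.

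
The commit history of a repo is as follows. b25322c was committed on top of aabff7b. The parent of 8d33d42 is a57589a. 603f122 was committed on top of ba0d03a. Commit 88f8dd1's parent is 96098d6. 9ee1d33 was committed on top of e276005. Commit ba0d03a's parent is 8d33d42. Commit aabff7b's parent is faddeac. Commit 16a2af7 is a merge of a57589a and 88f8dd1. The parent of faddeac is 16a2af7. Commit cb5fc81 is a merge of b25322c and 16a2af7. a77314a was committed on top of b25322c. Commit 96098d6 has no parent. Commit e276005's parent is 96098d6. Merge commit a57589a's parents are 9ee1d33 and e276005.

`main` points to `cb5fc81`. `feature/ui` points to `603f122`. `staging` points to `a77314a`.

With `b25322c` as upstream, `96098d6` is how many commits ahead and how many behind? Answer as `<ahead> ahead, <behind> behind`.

Reachable from 96098d6: {96098d6}.
Reachable from b25322c: {16a2af7, 88f8dd1, 96098d6, 9ee1d33, a57589a, aabff7b, b25322c, e276005, faddeac}.
Only in 96098d6's history (ahead): {} — 0.
Only in b25322c's history (behind): {16a2af7, 88f8dd1, 9ee1d33, a57589a, aabff7b, b25322c, e276005, faddeac} — 8.

0 ahead, 8 behind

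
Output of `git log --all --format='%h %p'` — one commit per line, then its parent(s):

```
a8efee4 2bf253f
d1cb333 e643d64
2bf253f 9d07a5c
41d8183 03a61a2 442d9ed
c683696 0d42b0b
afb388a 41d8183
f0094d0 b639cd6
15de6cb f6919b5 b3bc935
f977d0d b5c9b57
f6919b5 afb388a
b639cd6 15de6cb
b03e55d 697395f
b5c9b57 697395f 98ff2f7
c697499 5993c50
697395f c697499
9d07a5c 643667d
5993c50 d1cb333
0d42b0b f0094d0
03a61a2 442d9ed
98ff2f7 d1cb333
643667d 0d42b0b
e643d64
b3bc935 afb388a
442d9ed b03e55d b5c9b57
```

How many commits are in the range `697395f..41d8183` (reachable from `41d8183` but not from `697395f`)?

Reachable from 41d8183: {03a61a2, 41d8183, 442d9ed, 5993c50, 697395f, 98ff2f7, b03e55d, b5c9b57, c697499, d1cb333, e643d64}.
Reachable from 697395f: {5993c50, 697395f, c697499, d1cb333, e643d64}.
In 41d8183's history but not 697395f's: {03a61a2, 41d8183, 442d9ed, 98ff2f7, b03e55d, b5c9b57} — 6 commits.

6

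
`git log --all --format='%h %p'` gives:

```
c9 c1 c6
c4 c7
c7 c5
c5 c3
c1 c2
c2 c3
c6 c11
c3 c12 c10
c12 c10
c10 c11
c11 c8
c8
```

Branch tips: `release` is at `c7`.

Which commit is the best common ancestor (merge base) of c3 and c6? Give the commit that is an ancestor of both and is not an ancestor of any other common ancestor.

Ancestors of c3: {c10, c11, c12, c3, c8}.
Ancestors of c6: {c11, c6, c8}.
Common ancestors: {c11, c8}.
Among these, c11 is not an ancestor of any other common ancestor — it is the merge base.

c11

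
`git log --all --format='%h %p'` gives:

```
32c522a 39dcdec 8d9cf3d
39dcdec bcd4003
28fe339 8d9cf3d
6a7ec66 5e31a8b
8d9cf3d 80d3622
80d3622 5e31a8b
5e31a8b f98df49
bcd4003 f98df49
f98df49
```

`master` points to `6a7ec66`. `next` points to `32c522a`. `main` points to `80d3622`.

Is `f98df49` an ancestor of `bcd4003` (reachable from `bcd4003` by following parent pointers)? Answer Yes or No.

Yes

Ancestors of bcd4003 (commits reachable by following parents): {bcd4003, f98df49}.
f98df49 is in that set, so it is an ancestor of bcd4003.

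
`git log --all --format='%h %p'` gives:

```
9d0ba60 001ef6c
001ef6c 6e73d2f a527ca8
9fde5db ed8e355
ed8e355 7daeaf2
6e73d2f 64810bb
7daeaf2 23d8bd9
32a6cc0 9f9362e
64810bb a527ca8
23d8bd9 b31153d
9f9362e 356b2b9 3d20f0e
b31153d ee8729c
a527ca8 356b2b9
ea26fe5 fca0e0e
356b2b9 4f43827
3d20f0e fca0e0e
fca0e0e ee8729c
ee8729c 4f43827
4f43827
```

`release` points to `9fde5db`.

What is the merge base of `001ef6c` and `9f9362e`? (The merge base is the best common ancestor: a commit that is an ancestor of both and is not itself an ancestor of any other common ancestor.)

356b2b9

Ancestors of 001ef6c: {001ef6c, 356b2b9, 4f43827, 64810bb, 6e73d2f, a527ca8}.
Ancestors of 9f9362e: {356b2b9, 3d20f0e, 4f43827, 9f9362e, ee8729c, fca0e0e}.
Common ancestors: {356b2b9, 4f43827}.
Among these, 356b2b9 is not an ancestor of any other common ancestor — it is the merge base.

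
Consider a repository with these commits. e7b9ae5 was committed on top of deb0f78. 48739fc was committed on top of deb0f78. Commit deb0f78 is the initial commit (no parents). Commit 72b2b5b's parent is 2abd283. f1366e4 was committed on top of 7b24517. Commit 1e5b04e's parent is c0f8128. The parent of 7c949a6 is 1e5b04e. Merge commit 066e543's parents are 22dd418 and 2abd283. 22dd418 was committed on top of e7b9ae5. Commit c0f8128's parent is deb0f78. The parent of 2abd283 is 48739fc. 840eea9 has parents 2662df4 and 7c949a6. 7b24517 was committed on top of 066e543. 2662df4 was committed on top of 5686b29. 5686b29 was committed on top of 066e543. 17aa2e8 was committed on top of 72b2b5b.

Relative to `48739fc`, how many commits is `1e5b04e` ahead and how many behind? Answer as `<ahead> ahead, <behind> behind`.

Reachable from 1e5b04e: {1e5b04e, c0f8128, deb0f78}.
Reachable from 48739fc: {48739fc, deb0f78}.
Only in 1e5b04e's history (ahead): {1e5b04e, c0f8128} — 2.
Only in 48739fc's history (behind): {48739fc} — 1.

2 ahead, 1 behind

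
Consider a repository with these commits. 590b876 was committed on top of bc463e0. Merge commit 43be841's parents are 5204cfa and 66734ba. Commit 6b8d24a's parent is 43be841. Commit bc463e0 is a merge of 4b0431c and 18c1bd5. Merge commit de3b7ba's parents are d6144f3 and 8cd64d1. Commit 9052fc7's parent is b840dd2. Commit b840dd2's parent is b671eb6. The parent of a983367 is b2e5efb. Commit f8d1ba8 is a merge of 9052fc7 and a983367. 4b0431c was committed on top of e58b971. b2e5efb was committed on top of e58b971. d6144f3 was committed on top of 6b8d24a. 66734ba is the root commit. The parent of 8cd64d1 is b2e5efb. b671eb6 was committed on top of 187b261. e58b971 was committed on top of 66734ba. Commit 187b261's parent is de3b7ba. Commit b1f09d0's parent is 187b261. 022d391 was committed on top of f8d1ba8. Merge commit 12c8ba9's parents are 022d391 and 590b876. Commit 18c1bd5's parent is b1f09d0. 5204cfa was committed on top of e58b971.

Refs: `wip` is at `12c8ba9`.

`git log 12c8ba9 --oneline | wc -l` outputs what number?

22

Walking parent pointers from 12c8ba9: reachable set = {022d391, 12c8ba9, 187b261, 18c1bd5, 43be841, 4b0431c, 5204cfa, 590b876, 66734ba, 6b8d24a, 8cd64d1, 9052fc7, a983367, b1f09d0, b2e5efb, b671eb6, b840dd2, bc463e0, d6144f3, de3b7ba, e58b971, f8d1ba8}.
That is 22 commits.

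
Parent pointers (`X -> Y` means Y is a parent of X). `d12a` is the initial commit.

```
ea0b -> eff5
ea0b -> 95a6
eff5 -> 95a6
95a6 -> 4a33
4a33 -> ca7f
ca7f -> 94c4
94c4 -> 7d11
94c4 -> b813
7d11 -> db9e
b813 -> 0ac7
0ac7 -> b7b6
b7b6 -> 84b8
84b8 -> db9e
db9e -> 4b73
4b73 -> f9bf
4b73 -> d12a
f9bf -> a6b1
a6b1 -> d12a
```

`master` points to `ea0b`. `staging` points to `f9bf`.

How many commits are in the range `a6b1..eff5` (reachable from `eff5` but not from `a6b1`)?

Reachable from eff5: {0ac7, 4a33, 4b73, 7d11, 84b8, 94c4, 95a6, a6b1, b7b6, b813, ca7f, d12a, db9e, eff5, f9bf}.
Reachable from a6b1: {a6b1, d12a}.
In eff5's history but not a6b1's: {0ac7, 4a33, 4b73, 7d11, 84b8, 94c4, 95a6, b7b6, b813, ca7f, db9e, eff5, f9bf} — 13 commits.

13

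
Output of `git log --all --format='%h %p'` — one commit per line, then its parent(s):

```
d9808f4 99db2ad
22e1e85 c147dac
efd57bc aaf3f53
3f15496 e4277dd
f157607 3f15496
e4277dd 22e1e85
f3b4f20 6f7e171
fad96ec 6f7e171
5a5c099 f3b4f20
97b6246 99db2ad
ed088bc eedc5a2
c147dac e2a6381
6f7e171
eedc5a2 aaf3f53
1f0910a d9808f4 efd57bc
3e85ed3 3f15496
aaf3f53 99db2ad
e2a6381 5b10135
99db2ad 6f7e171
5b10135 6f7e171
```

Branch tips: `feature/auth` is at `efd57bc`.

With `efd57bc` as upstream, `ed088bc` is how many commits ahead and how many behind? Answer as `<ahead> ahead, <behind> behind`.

2 ahead, 1 behind

Reachable from ed088bc: {6f7e171, 99db2ad, aaf3f53, ed088bc, eedc5a2}.
Reachable from efd57bc: {6f7e171, 99db2ad, aaf3f53, efd57bc}.
Only in ed088bc's history (ahead): {ed088bc, eedc5a2} — 2.
Only in efd57bc's history (behind): {efd57bc} — 1.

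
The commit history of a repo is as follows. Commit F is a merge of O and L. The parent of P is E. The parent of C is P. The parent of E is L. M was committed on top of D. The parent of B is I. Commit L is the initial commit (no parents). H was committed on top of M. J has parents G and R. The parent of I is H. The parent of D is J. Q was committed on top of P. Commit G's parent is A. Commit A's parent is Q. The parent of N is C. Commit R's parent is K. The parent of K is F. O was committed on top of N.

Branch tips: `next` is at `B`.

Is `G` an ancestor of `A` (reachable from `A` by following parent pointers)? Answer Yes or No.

Ancestors of A: {A, E, L, P, Q}.
G is not in that set, so it is not an ancestor of A.

No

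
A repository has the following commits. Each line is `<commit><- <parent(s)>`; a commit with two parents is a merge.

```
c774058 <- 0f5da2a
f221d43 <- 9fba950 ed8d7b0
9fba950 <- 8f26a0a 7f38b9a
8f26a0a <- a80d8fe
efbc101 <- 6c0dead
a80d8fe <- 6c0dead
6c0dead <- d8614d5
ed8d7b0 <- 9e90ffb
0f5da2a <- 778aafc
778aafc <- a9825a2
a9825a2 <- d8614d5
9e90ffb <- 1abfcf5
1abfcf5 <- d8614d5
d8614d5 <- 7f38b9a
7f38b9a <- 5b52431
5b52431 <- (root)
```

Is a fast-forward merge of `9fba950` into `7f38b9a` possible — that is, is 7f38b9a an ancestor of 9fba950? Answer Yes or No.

A fast-forward from 7f38b9a to 9fba950 is possible iff 7f38b9a is an ancestor of 9fba950.
Ancestors of 9fba950: {5b52431, 6c0dead, 7f38b9a, 8f26a0a, 9fba950, a80d8fe, d8614d5}.
7f38b9a is among them, so fast-forward is possible.

Yes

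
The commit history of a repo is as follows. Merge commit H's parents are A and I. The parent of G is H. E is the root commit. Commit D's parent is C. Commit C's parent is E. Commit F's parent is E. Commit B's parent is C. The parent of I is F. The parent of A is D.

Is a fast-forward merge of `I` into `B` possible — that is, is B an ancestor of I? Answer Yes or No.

No

A fast-forward from B to I is possible iff B is an ancestor of I.
Ancestors of I: {E, F, I}.
B is not among them, so fast-forward is not possible.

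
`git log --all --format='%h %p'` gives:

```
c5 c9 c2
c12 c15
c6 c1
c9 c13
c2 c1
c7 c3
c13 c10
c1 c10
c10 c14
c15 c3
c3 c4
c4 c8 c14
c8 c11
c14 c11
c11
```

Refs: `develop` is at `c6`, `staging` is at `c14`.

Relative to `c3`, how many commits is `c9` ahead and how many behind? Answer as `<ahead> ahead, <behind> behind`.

Reachable from c9: {c10, c11, c13, c14, c9}.
Reachable from c3: {c11, c14, c3, c4, c8}.
Only in c9's history (ahead): {c10, c13, c9} — 3.
Only in c3's history (behind): {c3, c4, c8} — 3.

3 ahead, 3 behind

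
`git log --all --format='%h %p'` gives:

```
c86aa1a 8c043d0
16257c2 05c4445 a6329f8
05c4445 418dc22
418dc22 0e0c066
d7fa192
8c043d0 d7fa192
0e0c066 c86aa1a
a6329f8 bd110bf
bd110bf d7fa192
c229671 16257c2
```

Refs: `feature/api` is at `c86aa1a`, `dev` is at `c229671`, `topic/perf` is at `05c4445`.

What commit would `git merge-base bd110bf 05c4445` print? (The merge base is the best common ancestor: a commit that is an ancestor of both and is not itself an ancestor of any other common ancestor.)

Ancestors of bd110bf: {bd110bf, d7fa192}.
Ancestors of 05c4445: {05c4445, 0e0c066, 418dc22, 8c043d0, c86aa1a, d7fa192}.
Common ancestors: {d7fa192}.
The only common ancestor is d7fa192, so it is the merge base.

d7fa192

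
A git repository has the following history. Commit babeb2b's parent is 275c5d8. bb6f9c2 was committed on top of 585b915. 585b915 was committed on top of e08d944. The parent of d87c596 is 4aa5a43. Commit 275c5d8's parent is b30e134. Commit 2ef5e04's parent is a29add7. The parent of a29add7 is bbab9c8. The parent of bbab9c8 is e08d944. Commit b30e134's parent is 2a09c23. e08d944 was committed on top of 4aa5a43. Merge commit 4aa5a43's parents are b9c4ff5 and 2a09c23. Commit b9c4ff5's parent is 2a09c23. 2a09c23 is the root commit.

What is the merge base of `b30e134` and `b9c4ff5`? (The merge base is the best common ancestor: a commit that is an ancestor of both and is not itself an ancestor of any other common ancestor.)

Ancestors of b30e134: {2a09c23, b30e134}.
Ancestors of b9c4ff5: {2a09c23, b9c4ff5}.
Common ancestors: {2a09c23}.
The only common ancestor is 2a09c23, so it is the merge base.

2a09c23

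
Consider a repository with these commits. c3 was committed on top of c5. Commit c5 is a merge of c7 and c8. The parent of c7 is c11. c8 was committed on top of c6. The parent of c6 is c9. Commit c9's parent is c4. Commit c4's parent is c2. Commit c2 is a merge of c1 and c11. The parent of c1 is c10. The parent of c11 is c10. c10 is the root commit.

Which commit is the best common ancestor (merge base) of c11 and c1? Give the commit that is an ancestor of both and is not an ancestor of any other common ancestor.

c10

Ancestors of c11: {c10, c11}.
Ancestors of c1: {c1, c10}.
Common ancestors: {c10}.
The only common ancestor is c10, so it is the merge base.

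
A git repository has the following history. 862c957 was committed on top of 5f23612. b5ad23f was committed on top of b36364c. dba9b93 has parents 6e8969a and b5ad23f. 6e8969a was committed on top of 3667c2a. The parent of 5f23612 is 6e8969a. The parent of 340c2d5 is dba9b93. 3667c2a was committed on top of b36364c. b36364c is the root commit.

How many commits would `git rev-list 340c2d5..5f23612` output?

Reachable from 5f23612: {3667c2a, 5f23612, 6e8969a, b36364c}.
Reachable from 340c2d5: {340c2d5, 3667c2a, 6e8969a, b36364c, b5ad23f, dba9b93}.
In 5f23612's history but not 340c2d5's: {5f23612} — 1 commit.

1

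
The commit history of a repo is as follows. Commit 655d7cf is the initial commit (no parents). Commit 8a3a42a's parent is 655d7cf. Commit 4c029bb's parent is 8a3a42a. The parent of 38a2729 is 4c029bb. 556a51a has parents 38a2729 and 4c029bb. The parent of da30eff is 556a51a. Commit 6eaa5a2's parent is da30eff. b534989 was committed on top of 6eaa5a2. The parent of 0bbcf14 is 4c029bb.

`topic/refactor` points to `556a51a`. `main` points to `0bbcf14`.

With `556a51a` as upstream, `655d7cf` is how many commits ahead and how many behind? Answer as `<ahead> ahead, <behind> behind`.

Reachable from 655d7cf: {655d7cf}.
Reachable from 556a51a: {38a2729, 4c029bb, 556a51a, 655d7cf, 8a3a42a}.
Only in 655d7cf's history (ahead): {} — 0.
Only in 556a51a's history (behind): {38a2729, 4c029bb, 556a51a, 8a3a42a} — 4.

0 ahead, 4 behind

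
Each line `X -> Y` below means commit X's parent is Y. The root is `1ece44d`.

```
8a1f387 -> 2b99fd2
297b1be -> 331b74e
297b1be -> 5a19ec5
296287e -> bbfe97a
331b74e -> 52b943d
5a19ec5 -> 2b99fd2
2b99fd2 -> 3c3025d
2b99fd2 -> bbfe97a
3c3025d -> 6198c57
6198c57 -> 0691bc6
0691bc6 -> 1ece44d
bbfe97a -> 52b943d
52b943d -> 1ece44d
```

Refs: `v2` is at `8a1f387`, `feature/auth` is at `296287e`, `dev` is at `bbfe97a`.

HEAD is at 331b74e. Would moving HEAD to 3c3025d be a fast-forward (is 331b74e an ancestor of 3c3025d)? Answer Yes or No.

No

A fast-forward from 331b74e to 3c3025d is possible iff 331b74e is an ancestor of 3c3025d.
Ancestors of 3c3025d: {0691bc6, 1ece44d, 3c3025d, 6198c57}.
331b74e is not among them, so fast-forward is not possible.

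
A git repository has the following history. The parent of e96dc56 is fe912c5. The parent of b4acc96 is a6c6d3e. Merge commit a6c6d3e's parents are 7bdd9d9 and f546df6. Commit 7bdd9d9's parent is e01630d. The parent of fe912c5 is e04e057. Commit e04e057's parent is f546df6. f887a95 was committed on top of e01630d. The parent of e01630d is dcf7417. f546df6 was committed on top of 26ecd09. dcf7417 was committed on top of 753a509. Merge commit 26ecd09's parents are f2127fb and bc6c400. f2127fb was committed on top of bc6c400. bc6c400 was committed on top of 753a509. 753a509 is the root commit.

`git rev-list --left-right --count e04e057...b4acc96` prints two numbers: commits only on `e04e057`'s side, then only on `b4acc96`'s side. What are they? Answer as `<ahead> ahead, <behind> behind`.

1 ahead, 5 behind

Reachable from e04e057: {26ecd09, 753a509, bc6c400, e04e057, f2127fb, f546df6}.
Reachable from b4acc96: {26ecd09, 753a509, 7bdd9d9, a6c6d3e, b4acc96, bc6c400, dcf7417, e01630d, f2127fb, f546df6}.
Only in e04e057's history (ahead): {e04e057} — 1.
Only in b4acc96's history (behind): {7bdd9d9, a6c6d3e, b4acc96, dcf7417, e01630d} — 5.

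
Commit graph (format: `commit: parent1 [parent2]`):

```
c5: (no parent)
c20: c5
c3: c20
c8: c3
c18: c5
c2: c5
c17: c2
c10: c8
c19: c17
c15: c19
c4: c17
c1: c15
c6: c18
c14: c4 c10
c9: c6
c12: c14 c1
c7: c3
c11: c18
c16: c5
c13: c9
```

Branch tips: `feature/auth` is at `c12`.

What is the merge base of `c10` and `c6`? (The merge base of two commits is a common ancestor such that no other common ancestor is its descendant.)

Ancestors of c10: {c10, c20, c3, c5, c8}.
Ancestors of c6: {c18, c5, c6}.
Common ancestors: {c5}.
The only common ancestor is c5, so it is the merge base.

c5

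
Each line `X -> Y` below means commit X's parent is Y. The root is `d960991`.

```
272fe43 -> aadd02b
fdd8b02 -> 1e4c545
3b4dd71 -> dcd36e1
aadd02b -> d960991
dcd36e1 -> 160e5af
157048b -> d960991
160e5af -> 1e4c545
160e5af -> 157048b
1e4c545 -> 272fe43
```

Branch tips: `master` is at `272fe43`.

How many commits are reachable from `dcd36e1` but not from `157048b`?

Reachable from dcd36e1: {157048b, 160e5af, 1e4c545, 272fe43, aadd02b, d960991, dcd36e1}.
Reachable from 157048b: {157048b, d960991}.
In dcd36e1's history but not 157048b's: {160e5af, 1e4c545, 272fe43, aadd02b, dcd36e1} — 5 commits.

5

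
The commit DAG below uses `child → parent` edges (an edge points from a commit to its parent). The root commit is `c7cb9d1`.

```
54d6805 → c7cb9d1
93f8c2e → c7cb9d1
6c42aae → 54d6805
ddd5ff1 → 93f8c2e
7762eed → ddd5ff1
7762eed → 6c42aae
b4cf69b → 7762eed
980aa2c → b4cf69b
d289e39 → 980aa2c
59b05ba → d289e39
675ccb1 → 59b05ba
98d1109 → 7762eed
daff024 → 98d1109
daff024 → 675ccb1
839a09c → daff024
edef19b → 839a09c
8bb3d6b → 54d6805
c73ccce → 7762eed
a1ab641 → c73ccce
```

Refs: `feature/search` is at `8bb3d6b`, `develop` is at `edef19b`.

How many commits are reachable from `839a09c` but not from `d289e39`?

Reachable from 839a09c: {54d6805, 59b05ba, 675ccb1, 6c42aae, 7762eed, 839a09c, 93f8c2e, 980aa2c, 98d1109, b4cf69b, c7cb9d1, d289e39, daff024, ddd5ff1}.
Reachable from d289e39: {54d6805, 6c42aae, 7762eed, 93f8c2e, 980aa2c, b4cf69b, c7cb9d1, d289e39, ddd5ff1}.
In 839a09c's history but not d289e39's: {59b05ba, 675ccb1, 839a09c, 98d1109, daff024} — 5 commits.

5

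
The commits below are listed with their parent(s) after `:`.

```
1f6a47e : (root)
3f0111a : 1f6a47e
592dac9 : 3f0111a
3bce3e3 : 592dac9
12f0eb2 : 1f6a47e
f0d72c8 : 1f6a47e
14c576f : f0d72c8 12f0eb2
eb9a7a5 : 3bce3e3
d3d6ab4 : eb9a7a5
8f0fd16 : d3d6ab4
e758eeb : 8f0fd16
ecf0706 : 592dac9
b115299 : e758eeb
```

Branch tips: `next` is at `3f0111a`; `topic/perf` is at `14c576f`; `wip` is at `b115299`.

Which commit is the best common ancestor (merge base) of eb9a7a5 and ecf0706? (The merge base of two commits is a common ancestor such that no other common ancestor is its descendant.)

Ancestors of eb9a7a5: {1f6a47e, 3bce3e3, 3f0111a, 592dac9, eb9a7a5}.
Ancestors of ecf0706: {1f6a47e, 3f0111a, 592dac9, ecf0706}.
Common ancestors: {1f6a47e, 3f0111a, 592dac9}.
Among these, 592dac9 is not an ancestor of any other common ancestor — it is the merge base.

592dac9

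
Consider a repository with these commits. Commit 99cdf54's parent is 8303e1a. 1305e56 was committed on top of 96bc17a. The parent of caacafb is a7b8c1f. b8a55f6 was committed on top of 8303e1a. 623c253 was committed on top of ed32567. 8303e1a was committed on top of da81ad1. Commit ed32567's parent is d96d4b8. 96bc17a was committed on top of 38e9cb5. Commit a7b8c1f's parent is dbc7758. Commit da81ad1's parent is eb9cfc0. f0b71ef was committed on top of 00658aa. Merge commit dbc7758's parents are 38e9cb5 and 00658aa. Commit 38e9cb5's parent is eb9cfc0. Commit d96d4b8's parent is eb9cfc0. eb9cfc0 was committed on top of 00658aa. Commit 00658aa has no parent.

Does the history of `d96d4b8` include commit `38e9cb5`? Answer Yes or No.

Ancestors of d96d4b8: {00658aa, d96d4b8, eb9cfc0}.
38e9cb5 is not in that set, so it is not an ancestor of d96d4b8.

No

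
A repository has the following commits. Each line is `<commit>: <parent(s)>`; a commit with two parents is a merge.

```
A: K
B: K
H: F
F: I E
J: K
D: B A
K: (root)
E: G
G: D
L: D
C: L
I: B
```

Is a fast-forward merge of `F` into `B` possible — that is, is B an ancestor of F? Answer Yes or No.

A fast-forward from B to F is possible iff B is an ancestor of F.
Ancestors of F: {A, B, D, E, F, G, I, K}.
B is among them, so fast-forward is possible.

Yes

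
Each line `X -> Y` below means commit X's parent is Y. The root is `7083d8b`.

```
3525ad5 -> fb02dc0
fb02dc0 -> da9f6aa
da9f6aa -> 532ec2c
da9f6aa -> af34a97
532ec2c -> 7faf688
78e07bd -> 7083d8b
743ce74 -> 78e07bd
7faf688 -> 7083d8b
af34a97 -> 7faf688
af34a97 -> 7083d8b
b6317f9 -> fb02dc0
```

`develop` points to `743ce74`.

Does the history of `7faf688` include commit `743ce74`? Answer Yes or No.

Ancestors of 7faf688: {7083d8b, 7faf688}.
743ce74 is not in that set, so it is not an ancestor of 7faf688.

No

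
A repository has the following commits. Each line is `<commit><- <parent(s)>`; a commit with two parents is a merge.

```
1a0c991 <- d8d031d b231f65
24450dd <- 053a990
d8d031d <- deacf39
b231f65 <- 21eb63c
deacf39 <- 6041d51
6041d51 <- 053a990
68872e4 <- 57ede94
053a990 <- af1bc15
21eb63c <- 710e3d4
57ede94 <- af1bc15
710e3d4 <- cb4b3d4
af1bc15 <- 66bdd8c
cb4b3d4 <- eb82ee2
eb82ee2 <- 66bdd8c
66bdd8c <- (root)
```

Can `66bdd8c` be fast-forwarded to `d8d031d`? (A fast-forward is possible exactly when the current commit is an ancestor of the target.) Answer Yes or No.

Yes

A fast-forward from 66bdd8c to d8d031d is possible iff 66bdd8c is an ancestor of d8d031d.
Ancestors of d8d031d: {053a990, 6041d51, 66bdd8c, af1bc15, d8d031d, deacf39}.
66bdd8c is among them, so fast-forward is possible.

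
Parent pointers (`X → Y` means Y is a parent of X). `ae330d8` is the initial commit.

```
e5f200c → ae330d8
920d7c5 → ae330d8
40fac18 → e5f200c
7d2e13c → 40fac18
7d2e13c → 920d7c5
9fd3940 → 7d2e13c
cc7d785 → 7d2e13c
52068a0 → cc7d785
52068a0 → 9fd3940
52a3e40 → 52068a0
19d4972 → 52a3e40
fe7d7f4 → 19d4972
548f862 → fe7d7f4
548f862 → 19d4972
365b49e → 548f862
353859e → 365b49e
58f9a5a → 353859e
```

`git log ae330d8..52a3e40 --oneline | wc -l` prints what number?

8

Reachable from 52a3e40: {40fac18, 52068a0, 52a3e40, 7d2e13c, 920d7c5, 9fd3940, ae330d8, cc7d785, e5f200c}.
Reachable from ae330d8: {ae330d8}.
In 52a3e40's history but not ae330d8's: {40fac18, 52068a0, 52a3e40, 7d2e13c, 920d7c5, 9fd3940, cc7d785, e5f200c} — 8 commits.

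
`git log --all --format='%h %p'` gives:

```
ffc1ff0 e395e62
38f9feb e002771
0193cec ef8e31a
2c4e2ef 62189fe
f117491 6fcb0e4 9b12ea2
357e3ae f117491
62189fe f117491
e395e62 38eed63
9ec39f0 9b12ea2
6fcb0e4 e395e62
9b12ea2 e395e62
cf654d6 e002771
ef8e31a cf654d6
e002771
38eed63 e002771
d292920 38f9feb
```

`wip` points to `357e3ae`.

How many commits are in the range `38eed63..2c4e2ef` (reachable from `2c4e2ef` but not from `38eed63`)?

Reachable from 2c4e2ef: {2c4e2ef, 38eed63, 62189fe, 6fcb0e4, 9b12ea2, e002771, e395e62, f117491}.
Reachable from 38eed63: {38eed63, e002771}.
In 2c4e2ef's history but not 38eed63's: {2c4e2ef, 62189fe, 6fcb0e4, 9b12ea2, e395e62, f117491} — 6 commits.

6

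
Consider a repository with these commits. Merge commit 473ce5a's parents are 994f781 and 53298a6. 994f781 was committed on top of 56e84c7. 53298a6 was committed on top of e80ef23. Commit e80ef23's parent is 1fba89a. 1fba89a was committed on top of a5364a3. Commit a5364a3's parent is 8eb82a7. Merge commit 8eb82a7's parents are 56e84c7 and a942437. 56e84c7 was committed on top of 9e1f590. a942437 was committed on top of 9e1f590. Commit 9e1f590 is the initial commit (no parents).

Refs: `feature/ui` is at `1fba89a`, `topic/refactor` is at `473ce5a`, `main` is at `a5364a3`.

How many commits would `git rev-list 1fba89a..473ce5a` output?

4

Reachable from 473ce5a: {1fba89a, 473ce5a, 53298a6, 56e84c7, 8eb82a7, 994f781, 9e1f590, a5364a3, a942437, e80ef23}.
Reachable from 1fba89a: {1fba89a, 56e84c7, 8eb82a7, 9e1f590, a5364a3, a942437}.
In 473ce5a's history but not 1fba89a's: {473ce5a, 53298a6, 994f781, e80ef23} — 4 commits.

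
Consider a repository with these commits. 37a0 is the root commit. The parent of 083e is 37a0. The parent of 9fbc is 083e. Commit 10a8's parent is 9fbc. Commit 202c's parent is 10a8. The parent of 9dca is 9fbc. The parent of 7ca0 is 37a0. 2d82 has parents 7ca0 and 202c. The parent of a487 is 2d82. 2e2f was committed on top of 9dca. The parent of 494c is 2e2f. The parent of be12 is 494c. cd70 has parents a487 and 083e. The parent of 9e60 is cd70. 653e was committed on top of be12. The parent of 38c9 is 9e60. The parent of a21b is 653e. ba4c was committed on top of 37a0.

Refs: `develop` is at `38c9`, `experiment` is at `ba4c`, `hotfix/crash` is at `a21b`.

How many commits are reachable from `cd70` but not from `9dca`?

6

Reachable from cd70: {083e, 10a8, 202c, 2d82, 37a0, 7ca0, 9fbc, a487, cd70}.
Reachable from 9dca: {083e, 37a0, 9dca, 9fbc}.
In cd70's history but not 9dca's: {10a8, 202c, 2d82, 7ca0, a487, cd70} — 6 commits.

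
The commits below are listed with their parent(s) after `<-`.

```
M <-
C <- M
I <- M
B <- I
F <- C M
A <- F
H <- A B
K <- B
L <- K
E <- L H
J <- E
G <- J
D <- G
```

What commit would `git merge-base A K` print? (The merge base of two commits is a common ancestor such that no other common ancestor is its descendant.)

M

Ancestors of A: {A, C, F, M}.
Ancestors of K: {B, I, K, M}.
Common ancestors: {M}.
The only common ancestor is M, so it is the merge base.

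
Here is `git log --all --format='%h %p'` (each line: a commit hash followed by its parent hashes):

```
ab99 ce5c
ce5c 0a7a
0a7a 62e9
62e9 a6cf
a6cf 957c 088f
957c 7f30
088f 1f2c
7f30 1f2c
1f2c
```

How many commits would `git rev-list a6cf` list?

Walking parent pointers from a6cf: reachable set = {088f, 1f2c, 7f30, 957c, a6cf}.
That is 5 commits.

5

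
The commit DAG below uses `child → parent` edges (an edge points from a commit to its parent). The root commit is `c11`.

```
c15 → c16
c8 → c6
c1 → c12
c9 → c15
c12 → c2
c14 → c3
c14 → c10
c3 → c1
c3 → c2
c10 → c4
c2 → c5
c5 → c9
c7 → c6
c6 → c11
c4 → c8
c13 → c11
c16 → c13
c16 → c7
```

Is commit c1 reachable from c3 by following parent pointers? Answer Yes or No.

Yes

Ancestors of c3 (commits reachable by following parents): {c1, c11, c12, c13, c15, c16, c2, c3, c5, c6, c7, c9}.
c1 is in that set, so it is an ancestor of c3.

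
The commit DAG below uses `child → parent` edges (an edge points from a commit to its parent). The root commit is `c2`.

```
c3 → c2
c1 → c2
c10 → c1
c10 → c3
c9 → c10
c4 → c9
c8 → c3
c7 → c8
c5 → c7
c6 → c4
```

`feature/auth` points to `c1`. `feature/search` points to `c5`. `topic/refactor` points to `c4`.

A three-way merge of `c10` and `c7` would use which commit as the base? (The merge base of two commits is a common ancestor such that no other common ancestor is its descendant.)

c3

Ancestors of c10: {c1, c10, c2, c3}.
Ancestors of c7: {c2, c3, c7, c8}.
Common ancestors: {c2, c3}.
Among these, c3 is not an ancestor of any other common ancestor — it is the merge base.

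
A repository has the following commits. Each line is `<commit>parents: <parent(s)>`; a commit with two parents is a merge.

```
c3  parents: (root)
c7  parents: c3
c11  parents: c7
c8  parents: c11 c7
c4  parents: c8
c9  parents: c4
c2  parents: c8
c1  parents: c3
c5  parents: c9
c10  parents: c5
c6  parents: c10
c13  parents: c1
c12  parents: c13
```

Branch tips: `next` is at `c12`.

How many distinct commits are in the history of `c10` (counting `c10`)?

Walking parent pointers from c10: reachable set = {c10, c11, c3, c4, c5, c7, c8, c9}.
That is 8 commits.

8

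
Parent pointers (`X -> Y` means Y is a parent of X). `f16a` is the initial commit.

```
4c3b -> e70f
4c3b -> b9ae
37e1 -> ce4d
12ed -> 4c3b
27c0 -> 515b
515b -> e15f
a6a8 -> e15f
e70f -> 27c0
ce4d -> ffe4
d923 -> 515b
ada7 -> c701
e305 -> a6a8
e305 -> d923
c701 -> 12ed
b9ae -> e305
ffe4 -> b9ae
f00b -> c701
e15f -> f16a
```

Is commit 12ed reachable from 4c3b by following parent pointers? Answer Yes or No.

No

Ancestors of 4c3b: {27c0, 4c3b, 515b, a6a8, b9ae, d923, e15f, e305, e70f, f16a}.
12ed is not in that set, so it is not an ancestor of 4c3b.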